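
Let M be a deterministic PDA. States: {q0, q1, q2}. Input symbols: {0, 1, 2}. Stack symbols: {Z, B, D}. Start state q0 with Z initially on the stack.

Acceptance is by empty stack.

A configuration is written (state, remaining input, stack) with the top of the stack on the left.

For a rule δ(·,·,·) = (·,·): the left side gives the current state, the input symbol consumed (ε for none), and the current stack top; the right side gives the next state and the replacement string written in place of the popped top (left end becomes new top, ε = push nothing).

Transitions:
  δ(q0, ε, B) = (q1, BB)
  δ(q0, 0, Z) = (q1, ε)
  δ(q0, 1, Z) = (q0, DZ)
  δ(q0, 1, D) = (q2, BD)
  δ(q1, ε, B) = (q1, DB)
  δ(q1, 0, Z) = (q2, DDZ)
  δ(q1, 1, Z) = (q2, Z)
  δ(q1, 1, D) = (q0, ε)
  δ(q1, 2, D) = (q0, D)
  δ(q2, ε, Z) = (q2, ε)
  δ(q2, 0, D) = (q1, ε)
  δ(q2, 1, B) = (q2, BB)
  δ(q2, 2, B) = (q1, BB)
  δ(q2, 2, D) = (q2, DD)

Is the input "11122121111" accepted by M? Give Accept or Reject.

Reject

(q0, 11122121111, Z)
  read 1, top Z: go to q0, push DZ → (q0, 1122121111, DZ)
  read 1, top D: go to q2, push BD → (q2, 122121111, BDZ)
  read 1, top B: go to q2, push BB → (q2, 22121111, BBDZ)
  read 2, top B: go to q1, push BB → (q1, 2121111, BBBDZ)
  ε-move, top B: go to q1, push DB → (q1, 2121111, DBBBDZ)
  read 2, top D: go to q0, push D → (q0, 121111, DBBBDZ)
  read 1, top D: go to q2, push BD → (q2, 21111, BDBBBDZ)
  read 2, top B: go to q1, push BB → (q1, 1111, BBDBBBDZ)
  ε-move, top B: go to q1, push DB → (q1, 1111, DBBDBBBDZ)
  read 1, top D: go to q0, push ε → (q0, 111, BBDBBBDZ)
  ε-move, top B: go to q1, push BB → (q1, 111, BBBDBBBDZ)
  ε-move, top B: go to q1, push DB → (q1, 111, DBBBDBBBDZ)
  read 1, top D: go to q0, push ε → (q0, 11, BBBDBBBDZ)
  ε-move, top B: go to q1, push BB → (q1, 11, BBBBDBBBDZ)
  ε-move, top B: go to q1, push DB → (q1, 11, DBBBBDBBBDZ)
  read 1, top D: go to q0, push ε → (q0, 1, BBBBDBBBDZ)
  ε-move, top B: go to q1, push BB → (q1, 1, BBBBBDBBBDZ)
  ε-move, top B: go to q1, push DB → (q1, 1, DBBBBBDBBBDZ)
  read 1, top D: go to q0, push ε → (q0, ε, BBBBBDBBBDZ)
  ε-move, top B: go to q1, push BB → (q1, ε, BBBBBBDBBBDZ)
  ε-move, top B: go to q1, push DB → (q1, ε, DBBBBBBDBBBDZ)
All input consumed; stack is DBBBBBBDBBBDZ, not empty, and no further ε-move applies.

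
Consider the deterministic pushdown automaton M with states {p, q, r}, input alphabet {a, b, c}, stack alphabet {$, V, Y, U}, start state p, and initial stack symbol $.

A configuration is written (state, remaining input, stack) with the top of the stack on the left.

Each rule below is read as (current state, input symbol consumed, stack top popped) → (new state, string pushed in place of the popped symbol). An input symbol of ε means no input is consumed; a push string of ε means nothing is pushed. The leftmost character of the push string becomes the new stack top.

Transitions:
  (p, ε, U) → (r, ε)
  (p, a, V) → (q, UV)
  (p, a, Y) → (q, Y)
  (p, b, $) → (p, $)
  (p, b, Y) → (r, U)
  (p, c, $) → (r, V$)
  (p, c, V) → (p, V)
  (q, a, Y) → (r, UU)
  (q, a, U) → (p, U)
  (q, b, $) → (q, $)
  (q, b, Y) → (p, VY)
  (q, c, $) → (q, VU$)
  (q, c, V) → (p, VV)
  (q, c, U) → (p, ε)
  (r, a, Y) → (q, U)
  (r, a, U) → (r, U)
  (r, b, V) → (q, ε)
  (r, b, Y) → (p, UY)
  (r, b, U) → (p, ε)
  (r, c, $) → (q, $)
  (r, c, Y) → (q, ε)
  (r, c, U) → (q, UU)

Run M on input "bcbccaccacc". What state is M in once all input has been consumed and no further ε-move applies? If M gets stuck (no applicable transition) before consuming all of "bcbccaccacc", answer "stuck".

p

(p, bcbccaccacc, $)
  read b, top $: go to p, push $ → (p, cbccaccacc, $)
  read c, top $: go to r, push V$ → (r, bccaccacc, V$)
  read b, top V: go to q, push ε → (q, ccaccacc, $)
  read c, top $: go to q, push VU$ → (q, caccacc, VU$)
  read c, top V: go to p, push VV → (p, accacc, VVU$)
  read a, top V: go to q, push UV → (q, ccacc, UVVU$)
  read c, top U: go to p, push ε → (p, cacc, VVU$)
  read c, top V: go to p, push V → (p, acc, VVU$)
  read a, top V: go to q, push UV → (q, cc, UVVU$)
  read c, top U: go to p, push ε → (p, c, VVU$)
  read c, top V: go to p, push V → (p, ε, VVU$)
All input consumed; M is in state p.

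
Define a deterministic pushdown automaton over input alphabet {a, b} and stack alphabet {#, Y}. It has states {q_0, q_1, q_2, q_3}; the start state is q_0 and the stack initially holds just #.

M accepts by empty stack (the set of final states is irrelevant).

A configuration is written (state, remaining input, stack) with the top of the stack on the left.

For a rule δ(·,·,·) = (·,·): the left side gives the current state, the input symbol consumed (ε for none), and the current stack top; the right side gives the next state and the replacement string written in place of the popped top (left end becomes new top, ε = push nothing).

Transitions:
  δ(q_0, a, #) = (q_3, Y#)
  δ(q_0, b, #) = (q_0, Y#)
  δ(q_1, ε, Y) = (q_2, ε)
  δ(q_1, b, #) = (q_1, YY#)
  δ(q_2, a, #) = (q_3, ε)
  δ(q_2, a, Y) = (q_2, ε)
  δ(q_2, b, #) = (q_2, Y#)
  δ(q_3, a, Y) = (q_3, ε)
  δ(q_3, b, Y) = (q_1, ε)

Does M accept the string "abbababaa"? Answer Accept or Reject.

(q_0, abbababaa, #) ⊢ (q_3, bbababaa, Y#) ⊢ (q_1, bababaa, #) ⊢ (q_1, ababaa, YY#) ⊢ (q_2, ababaa, Y#) ⊢ (q_2, babaa, #) ⊢ (q_2, abaa, Y#) ⊢ (q_2, baa, #) ⊢ (q_2, aa, Y#) ⊢ (q_2, a, #) ⊢ (q_3, ε, ε)
All input consumed and the stack is empty.

Accept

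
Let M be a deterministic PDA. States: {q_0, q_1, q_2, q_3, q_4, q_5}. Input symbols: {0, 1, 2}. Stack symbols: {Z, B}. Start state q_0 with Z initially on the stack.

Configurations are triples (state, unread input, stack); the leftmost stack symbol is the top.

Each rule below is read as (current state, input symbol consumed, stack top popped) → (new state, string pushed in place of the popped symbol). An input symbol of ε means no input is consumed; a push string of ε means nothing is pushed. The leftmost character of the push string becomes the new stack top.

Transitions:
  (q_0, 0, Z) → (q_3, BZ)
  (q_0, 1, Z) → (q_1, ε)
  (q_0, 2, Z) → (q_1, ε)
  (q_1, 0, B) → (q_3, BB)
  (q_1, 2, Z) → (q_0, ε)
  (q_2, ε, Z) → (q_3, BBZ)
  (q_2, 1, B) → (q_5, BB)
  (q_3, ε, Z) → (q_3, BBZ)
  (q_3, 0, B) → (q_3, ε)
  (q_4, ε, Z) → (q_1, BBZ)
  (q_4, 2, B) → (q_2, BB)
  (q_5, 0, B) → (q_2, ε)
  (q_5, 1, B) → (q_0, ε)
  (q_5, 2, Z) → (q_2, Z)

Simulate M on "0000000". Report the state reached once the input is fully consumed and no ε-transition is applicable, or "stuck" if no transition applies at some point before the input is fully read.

q_3

(q_0, 0000000, Z)
  read 0, top Z: go to q_3, push BZ → (q_3, 000000, BZ)
  read 0, top B: go to q_3, push ε → (q_3, 00000, Z)
  ε-move, top Z: go to q_3, push BBZ → (q_3, 00000, BBZ)
  read 0, top B: go to q_3, push ε → (q_3, 0000, BZ)
  read 0, top B: go to q_3, push ε → (q_3, 000, Z)
  ε-move, top Z: go to q_3, push BBZ → (q_3, 000, BBZ)
  read 0, top B: go to q_3, push ε → (q_3, 00, BZ)
  read 0, top B: go to q_3, push ε → (q_3, 0, Z)
  ε-move, top Z: go to q_3, push BBZ → (q_3, 0, BBZ)
  read 0, top B: go to q_3, push ε → (q_3, ε, BZ)
All input consumed; M is in state q_3.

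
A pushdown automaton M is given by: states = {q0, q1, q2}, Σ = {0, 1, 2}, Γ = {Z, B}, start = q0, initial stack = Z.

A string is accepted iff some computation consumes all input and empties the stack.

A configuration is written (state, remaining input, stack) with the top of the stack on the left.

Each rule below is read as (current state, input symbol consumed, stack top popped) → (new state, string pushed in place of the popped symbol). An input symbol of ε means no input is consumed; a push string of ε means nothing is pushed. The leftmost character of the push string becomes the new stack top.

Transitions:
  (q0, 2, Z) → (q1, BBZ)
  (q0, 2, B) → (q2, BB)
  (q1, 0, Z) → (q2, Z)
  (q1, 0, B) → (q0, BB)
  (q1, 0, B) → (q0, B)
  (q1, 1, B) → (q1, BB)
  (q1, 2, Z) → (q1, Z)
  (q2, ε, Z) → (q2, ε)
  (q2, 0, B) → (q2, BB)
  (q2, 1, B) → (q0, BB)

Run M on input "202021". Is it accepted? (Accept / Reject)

No computation consumes all input and empties the stack.

Reject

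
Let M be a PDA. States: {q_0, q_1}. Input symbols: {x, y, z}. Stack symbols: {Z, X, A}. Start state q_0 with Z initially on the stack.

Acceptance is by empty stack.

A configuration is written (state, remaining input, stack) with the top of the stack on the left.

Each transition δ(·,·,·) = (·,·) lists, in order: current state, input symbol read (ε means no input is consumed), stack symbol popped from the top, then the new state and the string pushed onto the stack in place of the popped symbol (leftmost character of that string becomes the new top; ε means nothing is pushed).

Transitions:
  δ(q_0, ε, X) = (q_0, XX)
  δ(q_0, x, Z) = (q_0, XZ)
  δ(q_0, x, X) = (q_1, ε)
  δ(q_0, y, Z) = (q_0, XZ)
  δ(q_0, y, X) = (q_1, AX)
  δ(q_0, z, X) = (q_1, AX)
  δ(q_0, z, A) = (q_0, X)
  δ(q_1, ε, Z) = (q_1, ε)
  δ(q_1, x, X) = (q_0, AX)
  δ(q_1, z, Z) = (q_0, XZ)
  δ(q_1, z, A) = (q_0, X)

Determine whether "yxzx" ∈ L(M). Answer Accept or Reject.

Accept

One accepting computation: (q_0, yxzx, Z) ⊢ (q_0, xzx, XZ) ⊢ (q_1, zx, Z) ⊢ (q_0, x, XZ) ⊢ (q_1, ε, Z) ⊢ (q_1, ε, ε)
All input consumed and the stack is empty.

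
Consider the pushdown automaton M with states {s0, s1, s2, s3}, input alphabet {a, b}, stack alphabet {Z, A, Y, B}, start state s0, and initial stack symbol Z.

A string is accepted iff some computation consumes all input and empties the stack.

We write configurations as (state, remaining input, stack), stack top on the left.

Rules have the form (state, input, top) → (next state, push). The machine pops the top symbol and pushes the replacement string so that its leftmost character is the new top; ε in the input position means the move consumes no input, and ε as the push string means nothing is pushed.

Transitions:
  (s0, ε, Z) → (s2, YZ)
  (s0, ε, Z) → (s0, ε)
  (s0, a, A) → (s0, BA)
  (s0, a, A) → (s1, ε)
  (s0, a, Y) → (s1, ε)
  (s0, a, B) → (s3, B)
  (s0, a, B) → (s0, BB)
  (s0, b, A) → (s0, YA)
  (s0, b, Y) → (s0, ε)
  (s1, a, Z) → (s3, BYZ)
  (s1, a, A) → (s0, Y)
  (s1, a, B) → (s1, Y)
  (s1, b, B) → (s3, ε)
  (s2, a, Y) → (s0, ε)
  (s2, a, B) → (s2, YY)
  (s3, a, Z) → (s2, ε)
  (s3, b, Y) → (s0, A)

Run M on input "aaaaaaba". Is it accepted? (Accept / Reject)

Reject

No computation consumes all input and empties the stack.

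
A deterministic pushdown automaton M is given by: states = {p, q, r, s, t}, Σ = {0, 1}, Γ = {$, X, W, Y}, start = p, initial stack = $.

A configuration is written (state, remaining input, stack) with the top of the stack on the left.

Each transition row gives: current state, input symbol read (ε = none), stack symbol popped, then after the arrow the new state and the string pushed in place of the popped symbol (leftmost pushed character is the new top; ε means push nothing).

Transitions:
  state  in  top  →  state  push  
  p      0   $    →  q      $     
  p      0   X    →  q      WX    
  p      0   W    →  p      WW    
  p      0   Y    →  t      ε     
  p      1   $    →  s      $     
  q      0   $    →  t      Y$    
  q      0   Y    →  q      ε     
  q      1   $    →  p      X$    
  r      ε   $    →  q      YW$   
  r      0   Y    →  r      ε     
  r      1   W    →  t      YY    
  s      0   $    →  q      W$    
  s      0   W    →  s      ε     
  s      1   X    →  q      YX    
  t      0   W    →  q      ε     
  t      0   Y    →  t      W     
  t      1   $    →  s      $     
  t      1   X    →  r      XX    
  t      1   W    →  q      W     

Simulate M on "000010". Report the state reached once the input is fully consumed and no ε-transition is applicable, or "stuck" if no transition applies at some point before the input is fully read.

(p, 000010, $) ⊢ (q, 00010, $) ⊢ (t, 0010, Y$) ⊢ (t, 010, W$) ⊢ (q, 10, $) ⊢ (p, 0, X$) ⊢ (q, ε, WX$)
All input consumed; M is in state q.

q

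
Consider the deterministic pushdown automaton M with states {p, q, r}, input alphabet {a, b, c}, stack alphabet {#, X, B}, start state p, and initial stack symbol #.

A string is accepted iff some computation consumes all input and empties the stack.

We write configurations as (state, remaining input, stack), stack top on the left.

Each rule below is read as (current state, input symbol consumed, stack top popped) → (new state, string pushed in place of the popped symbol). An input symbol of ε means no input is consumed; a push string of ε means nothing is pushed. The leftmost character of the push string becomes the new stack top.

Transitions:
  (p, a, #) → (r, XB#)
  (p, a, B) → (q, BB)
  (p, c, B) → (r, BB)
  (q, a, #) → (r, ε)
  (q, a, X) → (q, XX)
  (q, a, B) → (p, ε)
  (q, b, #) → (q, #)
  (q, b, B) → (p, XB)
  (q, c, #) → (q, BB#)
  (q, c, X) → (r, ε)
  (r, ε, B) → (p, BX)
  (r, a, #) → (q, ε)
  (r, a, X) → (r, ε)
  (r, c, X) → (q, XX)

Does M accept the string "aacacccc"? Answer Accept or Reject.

Reject

(p, aacacccc, #)
  read a, top #: go to r, push XB# → (r, acacccc, XB#)
  read a, top X: go to r, push ε → (r, cacccc, B#)
  ε-move, top B: go to p, push BX → (p, cacccc, BX#)
  read c, top B: go to r, push BB → (r, acccc, BBX#)
  ε-move, top B: go to p, push BX → (p, acccc, BXBX#)
  read a, top B: go to q, push BB → (q, cccc, BBXBX#)
No transition applies at (q, cccc, BBXBX#); input not fully consumed.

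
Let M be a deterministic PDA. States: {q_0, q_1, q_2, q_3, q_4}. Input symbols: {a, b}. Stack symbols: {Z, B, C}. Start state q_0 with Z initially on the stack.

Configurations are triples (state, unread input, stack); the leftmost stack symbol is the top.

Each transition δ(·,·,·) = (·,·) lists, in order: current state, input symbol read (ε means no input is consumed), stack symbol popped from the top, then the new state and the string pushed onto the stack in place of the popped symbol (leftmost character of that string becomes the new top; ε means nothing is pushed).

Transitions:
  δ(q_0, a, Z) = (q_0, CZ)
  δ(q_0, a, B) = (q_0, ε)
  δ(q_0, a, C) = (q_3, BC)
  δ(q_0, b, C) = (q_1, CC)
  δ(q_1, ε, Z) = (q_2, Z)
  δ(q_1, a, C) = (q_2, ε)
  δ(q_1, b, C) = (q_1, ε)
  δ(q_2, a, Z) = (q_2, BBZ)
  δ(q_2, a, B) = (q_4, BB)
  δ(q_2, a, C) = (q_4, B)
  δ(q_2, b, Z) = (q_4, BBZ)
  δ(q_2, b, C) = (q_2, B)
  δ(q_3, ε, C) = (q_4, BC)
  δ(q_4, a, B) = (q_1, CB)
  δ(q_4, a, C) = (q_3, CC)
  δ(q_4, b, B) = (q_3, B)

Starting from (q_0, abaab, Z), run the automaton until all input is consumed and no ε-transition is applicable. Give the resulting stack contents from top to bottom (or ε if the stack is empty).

BZ

(q_0, abaab, Z)
  read a, top Z: go to q_0, push CZ → (q_0, baab, CZ)
  read b, top C: go to q_1, push CC → (q_1, aab, CCZ)
  read a, top C: go to q_2, push ε → (q_2, ab, CZ)
  read a, top C: go to q_4, push B → (q_4, b, BZ)
  read b, top B: go to q_3, push B → (q_3, ε, BZ)
All input consumed in state q_3 with stack BZ.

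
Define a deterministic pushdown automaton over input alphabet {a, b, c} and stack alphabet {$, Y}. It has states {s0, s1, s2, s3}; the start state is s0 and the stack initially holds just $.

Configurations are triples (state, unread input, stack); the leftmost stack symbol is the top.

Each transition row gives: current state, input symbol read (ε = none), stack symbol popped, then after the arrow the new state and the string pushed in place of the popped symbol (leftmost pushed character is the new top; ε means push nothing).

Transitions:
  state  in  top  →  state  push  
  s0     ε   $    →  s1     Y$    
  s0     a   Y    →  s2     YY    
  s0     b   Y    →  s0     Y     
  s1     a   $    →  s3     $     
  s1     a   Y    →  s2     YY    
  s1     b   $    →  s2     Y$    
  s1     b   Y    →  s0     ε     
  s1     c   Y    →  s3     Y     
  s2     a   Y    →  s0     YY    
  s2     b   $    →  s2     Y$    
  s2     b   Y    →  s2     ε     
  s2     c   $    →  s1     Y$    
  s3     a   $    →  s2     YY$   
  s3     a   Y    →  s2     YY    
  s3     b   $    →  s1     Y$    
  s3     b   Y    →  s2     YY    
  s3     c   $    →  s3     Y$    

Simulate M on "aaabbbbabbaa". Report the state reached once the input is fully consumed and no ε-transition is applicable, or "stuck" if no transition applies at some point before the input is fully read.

(s0, aaabbbbabbaa, $)
  ε-move, top $: go to s1, push Y$ → (s1, aaabbbbabbaa, Y$)
  read a, top Y: go to s2, push YY → (s2, aabbbbabbaa, YY$)
  read a, top Y: go to s0, push YY → (s0, abbbbabbaa, YYY$)
  read a, top Y: go to s2, push YY → (s2, bbbbabbaa, YYYY$)
  read b, top Y: go to s2, push ε → (s2, bbbabbaa, YYY$)
  read b, top Y: go to s2, push ε → (s2, bbabbaa, YY$)
  read b, top Y: go to s2, push ε → (s2, babbaa, Y$)
  read b, top Y: go to s2, push ε → (s2, abbaa, $)
No transition for (s2, a, top $); M blocks with input abbaa remaining.

stuck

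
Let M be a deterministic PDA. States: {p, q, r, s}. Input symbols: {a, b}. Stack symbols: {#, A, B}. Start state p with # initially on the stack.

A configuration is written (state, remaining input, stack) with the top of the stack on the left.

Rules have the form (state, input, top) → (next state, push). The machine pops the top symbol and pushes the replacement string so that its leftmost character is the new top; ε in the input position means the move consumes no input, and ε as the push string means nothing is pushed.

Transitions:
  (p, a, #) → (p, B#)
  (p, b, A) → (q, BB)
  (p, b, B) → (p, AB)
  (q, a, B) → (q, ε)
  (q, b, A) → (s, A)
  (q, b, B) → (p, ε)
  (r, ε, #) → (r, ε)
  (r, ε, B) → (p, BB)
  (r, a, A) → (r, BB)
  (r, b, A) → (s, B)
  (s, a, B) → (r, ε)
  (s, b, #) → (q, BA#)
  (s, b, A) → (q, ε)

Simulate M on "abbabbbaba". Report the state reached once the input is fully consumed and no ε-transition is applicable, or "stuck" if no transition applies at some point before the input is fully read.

(p, abbabbbaba, #)
  read a, top #: go to p, push B# → (p, bbabbbaba, B#)
  read b, top B: go to p, push AB → (p, babbbaba, AB#)
  read b, top A: go to q, push BB → (q, abbbaba, BBB#)
  read a, top B: go to q, push ε → (q, bbbaba, BB#)
  read b, top B: go to p, push ε → (p, bbaba, B#)
  read b, top B: go to p, push AB → (p, baba, AB#)
  read b, top A: go to q, push BB → (q, aba, BBB#)
  read a, top B: go to q, push ε → (q, ba, BB#)
  read b, top B: go to p, push ε → (p, a, B#)
No transition for (p, a, top B); M blocks with input a remaining.

stuck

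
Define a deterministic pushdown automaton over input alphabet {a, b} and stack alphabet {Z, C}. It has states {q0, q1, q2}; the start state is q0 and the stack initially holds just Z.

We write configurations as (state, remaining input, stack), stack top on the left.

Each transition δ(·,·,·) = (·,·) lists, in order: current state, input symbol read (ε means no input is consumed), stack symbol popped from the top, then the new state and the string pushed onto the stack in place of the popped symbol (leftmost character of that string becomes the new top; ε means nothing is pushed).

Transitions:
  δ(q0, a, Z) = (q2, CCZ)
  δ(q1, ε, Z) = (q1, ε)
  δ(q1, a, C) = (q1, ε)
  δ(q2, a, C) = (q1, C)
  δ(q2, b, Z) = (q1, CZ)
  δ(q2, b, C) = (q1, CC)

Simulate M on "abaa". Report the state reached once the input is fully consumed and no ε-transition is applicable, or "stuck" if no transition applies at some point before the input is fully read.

(q0, abaa, Z) ⊢ (q2, baa, CCZ) ⊢ (q1, aa, CCCZ) ⊢ (q1, a, CCZ) ⊢ (q1, ε, CZ)
All input consumed; M is in state q1.

q1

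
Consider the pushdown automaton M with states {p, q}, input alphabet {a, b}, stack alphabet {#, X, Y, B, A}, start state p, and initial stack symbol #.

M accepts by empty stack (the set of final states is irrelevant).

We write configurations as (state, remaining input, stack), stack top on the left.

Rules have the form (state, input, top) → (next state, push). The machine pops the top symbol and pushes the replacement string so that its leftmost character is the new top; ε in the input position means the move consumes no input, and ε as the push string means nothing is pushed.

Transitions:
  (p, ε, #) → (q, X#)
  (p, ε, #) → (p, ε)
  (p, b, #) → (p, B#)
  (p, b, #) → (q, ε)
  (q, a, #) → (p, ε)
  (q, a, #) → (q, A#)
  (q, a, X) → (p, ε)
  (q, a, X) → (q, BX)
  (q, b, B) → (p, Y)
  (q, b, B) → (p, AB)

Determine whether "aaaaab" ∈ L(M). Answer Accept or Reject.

Accept

One accepting computation: (p, aaaaab, #) ⊢ (q, aaaaab, X#) ⊢ (p, aaaab, #) ⊢ (q, aaaab, X#) ⊢ (p, aaab, #) ⊢ (q, aaab, X#) ⊢ (p, aab, #) ⊢ (q, aab, X#) ⊢ (p, ab, #) ⊢ (q, ab, X#) ⊢ (p, b, #) ⊢ (q, ε, ε)
All input consumed and the stack is empty.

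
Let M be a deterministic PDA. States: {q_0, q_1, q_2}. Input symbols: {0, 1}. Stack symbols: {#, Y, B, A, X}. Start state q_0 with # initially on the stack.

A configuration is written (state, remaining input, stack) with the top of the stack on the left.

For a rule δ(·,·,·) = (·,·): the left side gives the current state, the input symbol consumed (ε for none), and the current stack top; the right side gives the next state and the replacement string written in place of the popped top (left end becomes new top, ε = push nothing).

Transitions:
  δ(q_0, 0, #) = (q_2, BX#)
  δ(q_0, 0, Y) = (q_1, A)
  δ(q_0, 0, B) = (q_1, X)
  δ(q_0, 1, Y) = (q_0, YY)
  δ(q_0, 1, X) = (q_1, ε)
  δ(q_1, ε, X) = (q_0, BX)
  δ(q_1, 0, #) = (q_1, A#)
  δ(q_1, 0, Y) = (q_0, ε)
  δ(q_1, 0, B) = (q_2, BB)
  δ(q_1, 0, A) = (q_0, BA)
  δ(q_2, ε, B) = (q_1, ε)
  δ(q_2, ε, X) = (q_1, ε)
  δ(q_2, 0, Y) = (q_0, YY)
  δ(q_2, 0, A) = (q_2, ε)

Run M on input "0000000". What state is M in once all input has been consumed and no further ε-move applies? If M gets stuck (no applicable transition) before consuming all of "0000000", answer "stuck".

(q_0, 0000000, #)
  read 0, top #: go to q_2, push BX# → (q_2, 000000, BX#)
  ε-move, top B: go to q_1, push ε → (q_1, 000000, X#)
  ε-move, top X: go to q_0, push BX → (q_0, 000000, BX#)
  read 0, top B: go to q_1, push X → (q_1, 00000, XX#)
  ε-move, top X: go to q_0, push BX → (q_0, 00000, BXX#)
  read 0, top B: go to q_1, push X → (q_1, 0000, XXX#)
  ε-move, top X: go to q_0, push BX → (q_0, 0000, BXXX#)
  read 0, top B: go to q_1, push X → (q_1, 000, XXXX#)
  ε-move, top X: go to q_0, push BX → (q_0, 000, BXXXX#)
  read 0, top B: go to q_1, push X → (q_1, 00, XXXXX#)
  ε-move, top X: go to q_0, push BX → (q_0, 00, BXXXXX#)
  read 0, top B: go to q_1, push X → (q_1, 0, XXXXXX#)
  ε-move, top X: go to q_0, push BX → (q_0, 0, BXXXXXX#)
  read 0, top B: go to q_1, push X → (q_1, ε, XXXXXXX#)
  ε-move, top X: go to q_0, push BX → (q_0, ε, BXXXXXXX#)
All input consumed; M is in state q_0.

q_0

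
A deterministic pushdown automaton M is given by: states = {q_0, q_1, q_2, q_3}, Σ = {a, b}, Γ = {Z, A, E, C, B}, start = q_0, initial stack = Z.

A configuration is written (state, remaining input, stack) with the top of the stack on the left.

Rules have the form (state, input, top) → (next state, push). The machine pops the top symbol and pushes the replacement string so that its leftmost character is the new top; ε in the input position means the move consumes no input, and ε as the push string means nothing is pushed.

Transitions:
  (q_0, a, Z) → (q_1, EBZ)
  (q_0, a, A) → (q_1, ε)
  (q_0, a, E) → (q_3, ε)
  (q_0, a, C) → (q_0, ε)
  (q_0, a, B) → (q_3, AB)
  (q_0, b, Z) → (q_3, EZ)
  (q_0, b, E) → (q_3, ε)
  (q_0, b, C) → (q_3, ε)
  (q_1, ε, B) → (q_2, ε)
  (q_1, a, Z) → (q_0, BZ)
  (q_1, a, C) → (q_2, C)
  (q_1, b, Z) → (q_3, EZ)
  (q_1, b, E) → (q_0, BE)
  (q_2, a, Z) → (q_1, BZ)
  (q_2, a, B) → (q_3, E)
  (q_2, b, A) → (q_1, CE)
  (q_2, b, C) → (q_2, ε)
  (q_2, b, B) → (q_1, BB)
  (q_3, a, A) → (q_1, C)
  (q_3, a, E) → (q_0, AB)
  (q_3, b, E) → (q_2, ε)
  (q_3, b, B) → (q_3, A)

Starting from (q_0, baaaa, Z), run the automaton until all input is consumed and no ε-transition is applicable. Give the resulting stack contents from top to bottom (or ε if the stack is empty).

Z

(q_0, baaaa, Z)
  read b, top Z: go to q_3, push EZ → (q_3, aaaa, EZ)
  read a, top E: go to q_0, push AB → (q_0, aaa, ABZ)
  read a, top A: go to q_1, push ε → (q_1, aa, BZ)
  ε-move, top B: go to q_2, push ε → (q_2, aa, Z)
  read a, top Z: go to q_1, push BZ → (q_1, a, BZ)
  ε-move, top B: go to q_2, push ε → (q_2, a, Z)
  read a, top Z: go to q_1, push BZ → (q_1, ε, BZ)
  ε-move, top B: go to q_2, push ε → (q_2, ε, Z)
All input consumed in state q_2 with stack Z.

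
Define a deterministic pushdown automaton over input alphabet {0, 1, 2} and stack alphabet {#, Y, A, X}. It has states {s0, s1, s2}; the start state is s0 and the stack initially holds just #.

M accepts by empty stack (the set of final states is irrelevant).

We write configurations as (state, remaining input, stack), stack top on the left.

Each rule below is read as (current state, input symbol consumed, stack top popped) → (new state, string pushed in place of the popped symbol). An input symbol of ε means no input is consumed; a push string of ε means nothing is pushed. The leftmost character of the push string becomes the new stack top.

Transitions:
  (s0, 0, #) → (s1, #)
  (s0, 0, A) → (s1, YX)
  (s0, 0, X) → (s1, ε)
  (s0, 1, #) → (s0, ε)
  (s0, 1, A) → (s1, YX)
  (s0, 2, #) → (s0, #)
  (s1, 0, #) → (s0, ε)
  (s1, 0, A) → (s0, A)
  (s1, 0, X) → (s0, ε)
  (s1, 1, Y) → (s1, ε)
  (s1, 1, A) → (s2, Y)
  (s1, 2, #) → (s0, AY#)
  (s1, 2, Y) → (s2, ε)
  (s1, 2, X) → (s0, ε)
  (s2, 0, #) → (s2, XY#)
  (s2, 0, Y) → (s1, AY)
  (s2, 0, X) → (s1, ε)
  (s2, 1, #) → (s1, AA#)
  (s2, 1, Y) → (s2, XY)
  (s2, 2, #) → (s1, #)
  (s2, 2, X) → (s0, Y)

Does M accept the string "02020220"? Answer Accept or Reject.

Accept

(s0, 02020220, #) ⊢ (s1, 2020220, #) ⊢ (s0, 020220, AY#) ⊢ (s1, 20220, YXY#) ⊢ (s2, 0220, XY#) ⊢ (s1, 220, Y#) ⊢ (s2, 20, #) ⊢ (s1, 0, #) ⊢ (s0, ε, ε)
All input consumed and the stack is empty.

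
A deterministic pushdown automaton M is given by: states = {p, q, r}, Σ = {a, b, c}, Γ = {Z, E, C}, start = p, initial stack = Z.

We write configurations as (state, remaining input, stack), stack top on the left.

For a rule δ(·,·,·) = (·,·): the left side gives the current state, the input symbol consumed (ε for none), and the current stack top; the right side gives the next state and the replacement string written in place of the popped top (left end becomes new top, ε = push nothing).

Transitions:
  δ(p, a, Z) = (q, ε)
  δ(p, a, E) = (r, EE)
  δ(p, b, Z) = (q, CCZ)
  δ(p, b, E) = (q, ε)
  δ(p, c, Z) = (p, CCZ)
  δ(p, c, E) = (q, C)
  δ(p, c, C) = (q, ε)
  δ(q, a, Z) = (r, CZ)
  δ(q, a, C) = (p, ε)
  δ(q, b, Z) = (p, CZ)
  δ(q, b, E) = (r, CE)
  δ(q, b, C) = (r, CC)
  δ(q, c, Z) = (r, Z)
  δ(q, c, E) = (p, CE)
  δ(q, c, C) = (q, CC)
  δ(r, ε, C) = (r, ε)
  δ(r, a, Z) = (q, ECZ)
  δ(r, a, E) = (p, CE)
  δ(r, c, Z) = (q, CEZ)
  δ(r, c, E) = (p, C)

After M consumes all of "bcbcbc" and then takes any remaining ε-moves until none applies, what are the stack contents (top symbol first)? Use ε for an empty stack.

CZ

(p, bcbcbc, Z)
  read b, top Z: go to q, push CCZ → (q, cbcbc, CCZ)
  read c, top C: go to q, push CC → (q, bcbc, CCCZ)
  read b, top C: go to r, push CC → (r, cbc, CCCCZ)
  ε-move, top C: go to r, push ε → (r, cbc, CCCZ)
  ε-move, top C: go to r, push ε → (r, cbc, CCZ)
  ε-move, top C: go to r, push ε → (r, cbc, CZ)
  ε-move, top C: go to r, push ε → (r, cbc, Z)
  read c, top Z: go to q, push CEZ → (q, bc, CEZ)
  read b, top C: go to r, push CC → (r, c, CCEZ)
  ε-move, top C: go to r, push ε → (r, c, CEZ)
  ε-move, top C: go to r, push ε → (r, c, EZ)
  read c, top E: go to p, push C → (p, ε, CZ)
All input consumed in state p with stack CZ.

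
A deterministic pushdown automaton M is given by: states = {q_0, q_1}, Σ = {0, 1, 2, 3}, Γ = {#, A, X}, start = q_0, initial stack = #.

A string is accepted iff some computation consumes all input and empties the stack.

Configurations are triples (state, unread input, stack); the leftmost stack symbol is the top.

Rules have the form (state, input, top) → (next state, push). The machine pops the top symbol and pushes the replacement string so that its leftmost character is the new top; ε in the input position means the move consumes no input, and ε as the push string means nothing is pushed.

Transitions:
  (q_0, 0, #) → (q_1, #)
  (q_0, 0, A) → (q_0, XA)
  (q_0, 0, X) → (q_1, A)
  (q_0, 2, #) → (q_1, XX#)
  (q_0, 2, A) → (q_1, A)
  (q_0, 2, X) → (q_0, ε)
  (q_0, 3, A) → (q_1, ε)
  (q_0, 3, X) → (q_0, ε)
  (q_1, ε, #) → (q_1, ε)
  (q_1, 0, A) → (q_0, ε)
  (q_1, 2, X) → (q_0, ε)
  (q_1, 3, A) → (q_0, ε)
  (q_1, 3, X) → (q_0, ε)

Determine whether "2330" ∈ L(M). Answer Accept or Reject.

Accept

(q_0, 2330, #)
  read 2, top #: go to q_1, push XX# → (q_1, 330, XX#)
  read 3, top X: go to q_0, push ε → (q_0, 30, X#)
  read 3, top X: go to q_0, push ε → (q_0, 0, #)
  read 0, top #: go to q_1, push # → (q_1, ε, #)
  ε-move, top #: go to q_1, push ε → (q_1, ε, ε)
All input consumed and the stack is empty.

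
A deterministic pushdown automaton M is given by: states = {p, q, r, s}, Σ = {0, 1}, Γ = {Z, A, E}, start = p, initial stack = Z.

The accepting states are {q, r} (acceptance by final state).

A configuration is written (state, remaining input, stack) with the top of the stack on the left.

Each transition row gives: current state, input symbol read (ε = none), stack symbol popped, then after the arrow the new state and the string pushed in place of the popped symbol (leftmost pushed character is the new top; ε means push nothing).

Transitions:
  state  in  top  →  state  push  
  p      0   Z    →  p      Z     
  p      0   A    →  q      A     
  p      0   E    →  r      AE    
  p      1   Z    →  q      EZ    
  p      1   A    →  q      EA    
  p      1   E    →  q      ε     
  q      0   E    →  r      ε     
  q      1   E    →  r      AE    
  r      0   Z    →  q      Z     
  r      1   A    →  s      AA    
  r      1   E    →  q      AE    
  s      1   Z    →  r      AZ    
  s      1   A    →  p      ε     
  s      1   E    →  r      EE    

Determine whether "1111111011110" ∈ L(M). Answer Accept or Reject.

Reject

(p, 1111111011110, Z)
  read 1, top Z: go to q, push EZ → (q, 111111011110, EZ)
  read 1, top E: go to r, push AE → (r, 11111011110, AEZ)
  read 1, top A: go to s, push AA → (s, 1111011110, AAEZ)
  read 1, top A: go to p, push ε → (p, 111011110, AEZ)
  read 1, top A: go to q, push EA → (q, 11011110, EAEZ)
  read 1, top E: go to r, push AE → (r, 1011110, AEAEZ)
  read 1, top A: go to s, push AA → (s, 011110, AAEAEZ)
No transition applies at (s, 011110, AAEAEZ); input not fully consumed.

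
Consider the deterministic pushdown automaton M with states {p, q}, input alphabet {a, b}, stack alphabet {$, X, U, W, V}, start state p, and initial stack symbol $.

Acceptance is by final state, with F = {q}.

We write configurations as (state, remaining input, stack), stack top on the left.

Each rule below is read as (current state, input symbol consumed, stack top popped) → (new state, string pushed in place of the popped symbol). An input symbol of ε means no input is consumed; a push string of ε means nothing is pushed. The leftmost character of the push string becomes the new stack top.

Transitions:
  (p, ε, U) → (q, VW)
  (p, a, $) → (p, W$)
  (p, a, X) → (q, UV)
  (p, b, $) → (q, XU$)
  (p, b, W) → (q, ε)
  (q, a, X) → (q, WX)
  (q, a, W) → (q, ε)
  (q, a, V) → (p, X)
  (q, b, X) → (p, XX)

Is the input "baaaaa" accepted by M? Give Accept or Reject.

Accept

(p, baaaaa, $) ⊢ (q, aaaaa, XU$) ⊢ (q, aaaa, WXU$) ⊢ (q, aaa, XU$) ⊢ (q, aa, WXU$) ⊢ (q, a, XU$) ⊢ (q, ε, WXU$)
All input consumed; state q ∈ F.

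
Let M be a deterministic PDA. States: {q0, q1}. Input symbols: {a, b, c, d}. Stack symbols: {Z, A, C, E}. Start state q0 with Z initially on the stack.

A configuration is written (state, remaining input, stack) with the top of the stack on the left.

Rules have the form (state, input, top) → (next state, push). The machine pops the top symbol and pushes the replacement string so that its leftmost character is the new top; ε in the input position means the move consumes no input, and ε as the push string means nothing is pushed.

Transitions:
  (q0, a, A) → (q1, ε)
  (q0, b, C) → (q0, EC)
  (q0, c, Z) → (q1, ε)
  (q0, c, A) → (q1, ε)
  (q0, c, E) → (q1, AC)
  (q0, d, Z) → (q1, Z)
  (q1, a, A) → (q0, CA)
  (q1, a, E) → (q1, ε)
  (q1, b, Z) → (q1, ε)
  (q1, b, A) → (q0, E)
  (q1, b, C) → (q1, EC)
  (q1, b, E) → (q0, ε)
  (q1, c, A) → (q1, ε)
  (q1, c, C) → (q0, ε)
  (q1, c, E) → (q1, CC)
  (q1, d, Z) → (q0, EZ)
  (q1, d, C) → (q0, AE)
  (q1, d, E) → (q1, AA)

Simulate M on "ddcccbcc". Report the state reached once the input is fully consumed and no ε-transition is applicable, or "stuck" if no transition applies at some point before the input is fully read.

(q0, ddcccbcc, Z) ⊢ (q1, dcccbcc, Z) ⊢ (q0, cccbcc, EZ) ⊢ (q1, ccbcc, ACZ) ⊢ (q1, cbcc, CZ) ⊢ (q0, bcc, Z)
No transition for (q0, b, top Z); M blocks with input bcc remaining.

stuck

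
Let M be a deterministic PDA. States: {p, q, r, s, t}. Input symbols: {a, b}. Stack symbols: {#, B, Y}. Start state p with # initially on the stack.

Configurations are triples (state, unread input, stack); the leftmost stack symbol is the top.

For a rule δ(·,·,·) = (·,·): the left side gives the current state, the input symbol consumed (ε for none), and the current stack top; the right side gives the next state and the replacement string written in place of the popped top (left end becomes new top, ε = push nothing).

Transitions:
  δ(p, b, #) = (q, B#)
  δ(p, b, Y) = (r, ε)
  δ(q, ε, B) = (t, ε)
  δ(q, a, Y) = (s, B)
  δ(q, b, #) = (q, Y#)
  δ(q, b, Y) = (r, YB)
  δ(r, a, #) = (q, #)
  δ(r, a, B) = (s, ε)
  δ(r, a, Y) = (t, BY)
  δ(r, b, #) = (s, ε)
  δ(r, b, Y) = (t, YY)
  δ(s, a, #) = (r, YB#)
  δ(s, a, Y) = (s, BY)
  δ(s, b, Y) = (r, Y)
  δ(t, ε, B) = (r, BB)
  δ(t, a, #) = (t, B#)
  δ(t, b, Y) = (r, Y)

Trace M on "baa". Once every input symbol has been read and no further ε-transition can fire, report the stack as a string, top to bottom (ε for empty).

B#

(p, baa, #) ⊢ (q, aa, B#) ⊢ (t, aa, #) ⊢ (t, a, B#) ⊢ (r, a, BB#) ⊢ (s, ε, B#)
All input consumed in state s with stack B#.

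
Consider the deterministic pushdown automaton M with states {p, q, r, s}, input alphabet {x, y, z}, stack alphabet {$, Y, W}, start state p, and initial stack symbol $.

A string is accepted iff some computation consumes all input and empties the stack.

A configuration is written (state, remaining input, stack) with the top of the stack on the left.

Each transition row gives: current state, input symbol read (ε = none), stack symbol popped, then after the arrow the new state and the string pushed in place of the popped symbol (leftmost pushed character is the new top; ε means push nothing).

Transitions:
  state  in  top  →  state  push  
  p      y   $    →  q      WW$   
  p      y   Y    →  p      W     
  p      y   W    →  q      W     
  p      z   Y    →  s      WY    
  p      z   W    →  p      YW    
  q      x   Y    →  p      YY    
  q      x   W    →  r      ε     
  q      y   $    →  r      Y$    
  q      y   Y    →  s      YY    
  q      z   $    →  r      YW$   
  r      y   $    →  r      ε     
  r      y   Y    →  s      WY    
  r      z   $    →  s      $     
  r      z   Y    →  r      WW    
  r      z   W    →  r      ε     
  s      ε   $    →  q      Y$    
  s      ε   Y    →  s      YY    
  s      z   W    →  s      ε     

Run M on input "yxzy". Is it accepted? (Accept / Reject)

(p, yxzy, $)
  read y, top $: go to q, push WW$ → (q, xzy, WW$)
  read x, top W: go to r, push ε → (r, zy, W$)
  read z, top W: go to r, push ε → (r, y, $)
  read y, top $: go to r, push ε → (r, ε, ε)
All input consumed and the stack is empty.

Accept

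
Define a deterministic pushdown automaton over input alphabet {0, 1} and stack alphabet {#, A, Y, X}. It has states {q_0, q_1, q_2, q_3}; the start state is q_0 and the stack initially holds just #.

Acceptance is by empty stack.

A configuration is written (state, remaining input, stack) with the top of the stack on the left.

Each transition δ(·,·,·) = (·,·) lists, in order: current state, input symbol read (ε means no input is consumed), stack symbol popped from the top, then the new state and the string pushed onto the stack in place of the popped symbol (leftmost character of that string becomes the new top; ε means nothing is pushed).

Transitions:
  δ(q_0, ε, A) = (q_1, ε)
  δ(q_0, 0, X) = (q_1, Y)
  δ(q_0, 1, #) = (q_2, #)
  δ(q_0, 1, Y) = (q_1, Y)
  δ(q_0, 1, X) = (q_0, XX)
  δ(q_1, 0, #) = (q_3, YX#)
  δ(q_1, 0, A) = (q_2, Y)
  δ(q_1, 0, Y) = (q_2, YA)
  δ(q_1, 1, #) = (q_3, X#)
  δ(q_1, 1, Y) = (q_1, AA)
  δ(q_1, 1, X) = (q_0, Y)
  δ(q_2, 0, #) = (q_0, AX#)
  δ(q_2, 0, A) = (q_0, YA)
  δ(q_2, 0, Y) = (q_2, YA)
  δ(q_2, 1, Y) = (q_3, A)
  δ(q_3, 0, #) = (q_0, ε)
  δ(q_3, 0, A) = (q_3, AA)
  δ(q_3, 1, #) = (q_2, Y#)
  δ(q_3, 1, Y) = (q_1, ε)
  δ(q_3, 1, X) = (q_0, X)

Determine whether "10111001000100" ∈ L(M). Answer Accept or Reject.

Reject

(q_0, 10111001000100, #) ⊢ (q_2, 0111001000100, #) ⊢ (q_0, 111001000100, AX#) ⊢ (q_1, 111001000100, X#) ⊢ (q_0, 11001000100, Y#) ⊢ (q_1, 1001000100, Y#) ⊢ (q_1, 001000100, AA#) ⊢ (q_2, 01000100, YA#) ⊢ (q_2, 1000100, YAA#) ⊢ (q_3, 000100, AAA#) ⊢ (q_3, 00100, AAAA#) ⊢ (q_3, 0100, AAAAA#) ⊢ (q_3, 100, AAAAAA#)
No transition applies at (q_3, 100, AAAAAA#); input not fully consumed.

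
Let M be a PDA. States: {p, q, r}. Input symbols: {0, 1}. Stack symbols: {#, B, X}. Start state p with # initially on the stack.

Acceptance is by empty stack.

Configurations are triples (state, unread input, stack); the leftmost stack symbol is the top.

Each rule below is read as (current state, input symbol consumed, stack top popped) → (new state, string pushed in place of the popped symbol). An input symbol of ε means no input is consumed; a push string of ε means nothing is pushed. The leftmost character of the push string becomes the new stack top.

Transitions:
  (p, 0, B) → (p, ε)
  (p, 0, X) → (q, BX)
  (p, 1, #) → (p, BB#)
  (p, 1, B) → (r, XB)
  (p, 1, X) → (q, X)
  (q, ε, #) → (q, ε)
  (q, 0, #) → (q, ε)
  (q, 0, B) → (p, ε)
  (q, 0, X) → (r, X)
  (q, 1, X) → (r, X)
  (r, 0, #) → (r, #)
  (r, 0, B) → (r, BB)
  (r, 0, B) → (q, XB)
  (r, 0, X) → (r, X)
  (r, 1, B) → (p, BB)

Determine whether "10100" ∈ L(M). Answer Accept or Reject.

No computation consumes all input and empties the stack.

Reject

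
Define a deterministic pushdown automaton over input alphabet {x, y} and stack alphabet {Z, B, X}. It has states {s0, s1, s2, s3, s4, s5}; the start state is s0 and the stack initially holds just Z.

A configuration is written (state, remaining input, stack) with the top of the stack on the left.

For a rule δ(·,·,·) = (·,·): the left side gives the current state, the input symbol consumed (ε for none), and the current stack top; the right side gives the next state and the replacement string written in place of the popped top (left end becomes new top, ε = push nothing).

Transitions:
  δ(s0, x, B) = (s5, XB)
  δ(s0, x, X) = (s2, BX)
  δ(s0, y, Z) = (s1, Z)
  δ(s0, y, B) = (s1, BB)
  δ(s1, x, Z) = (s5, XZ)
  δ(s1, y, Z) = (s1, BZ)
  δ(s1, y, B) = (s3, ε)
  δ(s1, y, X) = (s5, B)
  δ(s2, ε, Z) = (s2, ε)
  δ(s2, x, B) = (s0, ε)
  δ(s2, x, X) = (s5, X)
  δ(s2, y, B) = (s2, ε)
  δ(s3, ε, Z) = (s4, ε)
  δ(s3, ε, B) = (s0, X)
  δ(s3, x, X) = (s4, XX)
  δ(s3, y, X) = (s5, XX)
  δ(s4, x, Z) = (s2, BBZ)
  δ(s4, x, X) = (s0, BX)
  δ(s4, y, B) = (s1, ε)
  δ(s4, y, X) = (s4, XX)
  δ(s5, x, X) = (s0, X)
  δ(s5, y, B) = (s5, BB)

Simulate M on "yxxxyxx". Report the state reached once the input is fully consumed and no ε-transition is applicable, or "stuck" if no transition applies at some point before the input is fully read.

(s0, yxxxyxx, Z)
  read y, top Z: go to s1, push Z → (s1, xxxyxx, Z)
  read x, top Z: go to s5, push XZ → (s5, xxyxx, XZ)
  read x, top X: go to s0, push X → (s0, xyxx, XZ)
  read x, top X: go to s2, push BX → (s2, yxx, BXZ)
  read y, top B: go to s2, push ε → (s2, xx, XZ)
  read x, top X: go to s5, push X → (s5, x, XZ)
  read x, top X: go to s0, push X → (s0, ε, XZ)
All input consumed; M is in state s0.

s0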